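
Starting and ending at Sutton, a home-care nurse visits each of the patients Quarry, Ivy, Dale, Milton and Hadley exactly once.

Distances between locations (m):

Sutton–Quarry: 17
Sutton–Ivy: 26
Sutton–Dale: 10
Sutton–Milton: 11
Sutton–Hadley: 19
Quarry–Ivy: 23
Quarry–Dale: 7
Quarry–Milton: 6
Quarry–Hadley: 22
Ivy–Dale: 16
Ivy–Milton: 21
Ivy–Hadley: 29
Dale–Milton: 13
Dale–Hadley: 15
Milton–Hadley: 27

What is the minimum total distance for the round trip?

Shortest round trip = 88 m.

Sutton → Quarry → Ivy → Dale → Milton → Hadley → Sutton: 17+23+16+13+27+19 = 115
Sutton → Quarry → Ivy → Dale → Hadley → Milton → Sutton: 17+23+16+15+27+11 = 109
Sutton → Quarry → Ivy → Milton → Dale → Hadley → Sutton: 17+23+21+13+15+19 = 108
Sutton → Quarry → Ivy → Milton → Hadley → Dale → Sutton: 17+23+21+27+15+10 = 113
Sutton → Quarry → Ivy → Hadley → Dale → Milton → Sutton: 17+23+29+15+13+11 = 108
Sutton → Quarry → Ivy → Hadley → Milton → Dale → Sutton: 17+23+29+27+13+10 = 119
Sutton → Quarry → Dale → Ivy → Milton → Hadley → Sutton: 17+7+16+21+27+19 = 107
Sutton → Quarry → Dale → Ivy → Hadley → Milton → Sutton: 17+7+16+29+27+11 = 107
Sutton → Quarry → Dale → Milton → Ivy → Hadley → Sutton: 17+7+13+21+29+19 = 106
Sutton → Quarry → Dale → Milton → Hadley → Ivy → Sutton: 17+7+13+27+29+26 = 119
Sutton → Quarry → Dale → Hadley → Ivy → Milton → Sutton: 17+7+15+29+21+11 = 100
Sutton → Quarry → Dale → Hadley → Milton → Ivy → Sutton: 17+7+15+27+21+26 = 113
Sutton → Quarry → Milton → Ivy → Dale → Hadley → Sutton: 17+6+21+16+15+19 = 94
Sutton → Quarry → Milton → Ivy → Hadley → Dale → Sutton: 17+6+21+29+15+10 = 98
… (46 more)
Sutton → Milton → Quarry → Dale → Ivy → Hadley → Sutton: 11+6+7+16+29+19 = 88  ← best
The minimum is 88.
One optimal route: Sutton → Milton → Quarry → Dale → Ivy → Hadley → Sutton (or its reverse).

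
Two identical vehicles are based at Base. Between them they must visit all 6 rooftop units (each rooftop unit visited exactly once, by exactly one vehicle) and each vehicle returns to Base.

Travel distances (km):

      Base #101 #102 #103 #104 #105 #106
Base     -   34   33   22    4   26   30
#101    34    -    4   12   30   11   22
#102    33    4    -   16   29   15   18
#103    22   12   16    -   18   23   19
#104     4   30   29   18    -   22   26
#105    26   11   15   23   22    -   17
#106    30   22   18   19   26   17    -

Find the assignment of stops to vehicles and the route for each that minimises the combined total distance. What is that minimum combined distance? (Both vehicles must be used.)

Check every non-empty split of the stops between the two vehicles; for each half take its own optimal tour:
  {#101} + {#102, #103, #104, #105, #106}: 68 + 99 = 167
  {#102} + {#101, #103, #104, #105, #106}: 66 + 92 = 158
  {#101, #102} + {#103, #104, #105, #106}: 71 + 84 = 155
  {#103} + {#101, #102, #104, #105, #106}: 44 + 89 = 133
  {#101, #103} + {#102, #104, #105, #106}: 68 + 89 = 157
  {#102, #103} + {#101, #104, #105, #106}: 71 + 89 = 160
  … (31 splits in total)
  {#104} + {#101, #102, #103, #105, #106}: 8 + 99 = 107  ← best
Best: vehicle 1 Base → #104 → Base = 8; vehicle 2 Base → #103 → #101 → #102 → #106 → #105 → Base = 99; combined 107.

Minimum combined distance: 107 km.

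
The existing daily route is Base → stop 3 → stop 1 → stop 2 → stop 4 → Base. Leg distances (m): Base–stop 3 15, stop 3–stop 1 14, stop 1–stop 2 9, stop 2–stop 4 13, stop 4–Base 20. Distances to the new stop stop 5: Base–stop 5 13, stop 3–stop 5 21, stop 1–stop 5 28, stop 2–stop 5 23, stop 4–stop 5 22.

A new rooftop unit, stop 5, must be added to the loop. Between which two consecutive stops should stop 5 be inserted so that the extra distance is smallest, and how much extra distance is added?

Insertion cost between consecutive stops i–j is d(i,stop 5) + d(stop 5,j) − d(i,j):
  between Base and stop 3: 13 + 21 − 15 = 19
  between stop 3 and stop 1: 21 + 28 − 14 = 35
  between stop 1 and stop 2: 28 + 23 − 9 = 42
  between stop 2 and stop 4: 23 + 22 − 13 = 32
  between stop 4 and Base: 22 + 13 − 20 = 15
Cheapest insertion is between stop 4 and Base, adding 15.
New total = 71 + 15 = 86.

Minimum extra distance: 15 m, inserting stop 5 between stop 4 and Base.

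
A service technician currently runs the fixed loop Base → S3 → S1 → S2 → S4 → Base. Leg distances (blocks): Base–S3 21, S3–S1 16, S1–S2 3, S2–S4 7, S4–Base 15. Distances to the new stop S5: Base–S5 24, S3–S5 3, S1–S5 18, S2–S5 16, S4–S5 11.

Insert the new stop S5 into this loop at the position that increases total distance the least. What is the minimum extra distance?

Insertion cost between consecutive stops i–j is d(i,S5) + d(S5,j) − d(i,j):
  between Base and S3: 24 + 3 − 21 = 6
  between S3 and S1: 3 + 18 − 16 = 5
  between S1 and S2: 18 + 16 − 3 = 31
  between S2 and S4: 16 + 11 − 7 = 20
  between S4 and Base: 11 + 24 − 15 = 20
Cheapest insertion is between S3 and S1, adding 5.
New total = 62 + 5 = 67.

+5 blocks — insert S5 between S3 and S1.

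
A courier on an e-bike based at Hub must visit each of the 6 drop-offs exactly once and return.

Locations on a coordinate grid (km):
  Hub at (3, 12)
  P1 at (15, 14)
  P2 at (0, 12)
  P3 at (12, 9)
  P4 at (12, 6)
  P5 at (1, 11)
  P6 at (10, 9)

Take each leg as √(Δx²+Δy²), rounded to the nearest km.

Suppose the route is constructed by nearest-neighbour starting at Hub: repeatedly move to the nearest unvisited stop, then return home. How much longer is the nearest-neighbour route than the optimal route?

1 km longer than the optimal tour.

Hub: P5=2, P2=3, P6=8, P3=9, P4=11, P1=12 ⇒ P5
P5: P2=1, P6=9, P3=11, P4=12, P1=14 ⇒ P2
P2: P6=10, P3=12, P4=13, P1=15 ⇒ P6
P6: P3=2, P4=4, P1=7 ⇒ P3
P3: P4=3, P1=6 ⇒ P4
P4: P1=9 ⇒ P1
NN route Hub → P5 → P2 → P6 → P3 → P4 → P1 → Hub costs 39.
Optimal: Hub → P1 → P3 → P4 → P6 → P2 → P5 → Hub costs 38 (by enumerating all 360 distinct tours).
Excess = 39 − 38 = 1.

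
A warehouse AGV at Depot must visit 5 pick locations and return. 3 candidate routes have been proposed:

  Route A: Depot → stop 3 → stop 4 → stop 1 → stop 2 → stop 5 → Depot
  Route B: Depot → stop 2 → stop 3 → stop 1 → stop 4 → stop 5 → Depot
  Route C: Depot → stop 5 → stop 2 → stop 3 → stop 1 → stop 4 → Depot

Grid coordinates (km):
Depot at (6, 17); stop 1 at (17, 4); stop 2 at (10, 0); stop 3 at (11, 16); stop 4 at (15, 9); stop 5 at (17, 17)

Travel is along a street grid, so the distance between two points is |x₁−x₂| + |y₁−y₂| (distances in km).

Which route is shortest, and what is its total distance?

Route A: 6 + 11 + 7 + 11 + 24 + 11 = 70
Route B: 21 + 17 + 18 + 7 + 10 + 11 = 84
Route C: 11 + 24 + 17 + 18 + 7 + 17 = 94

Shortest is Route A, total 70 km.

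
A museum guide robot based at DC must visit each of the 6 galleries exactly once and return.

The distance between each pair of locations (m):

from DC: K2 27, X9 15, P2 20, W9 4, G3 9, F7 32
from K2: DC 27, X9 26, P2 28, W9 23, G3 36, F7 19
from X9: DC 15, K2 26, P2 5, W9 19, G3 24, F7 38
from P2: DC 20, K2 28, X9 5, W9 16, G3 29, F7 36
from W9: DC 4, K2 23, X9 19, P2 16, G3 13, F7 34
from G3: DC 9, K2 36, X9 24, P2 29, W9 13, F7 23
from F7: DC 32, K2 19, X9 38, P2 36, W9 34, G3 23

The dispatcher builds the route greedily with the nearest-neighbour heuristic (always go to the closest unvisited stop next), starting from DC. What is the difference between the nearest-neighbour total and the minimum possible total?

8 m longer than the optimal tour.

From DC: W9=4, G3=9, X9=15, P2=20, K2=27, F7=32 → choose W9 (4).
From W9: G3=13, P2=16, X9=19, K2=23, F7=34 → choose G3 (13).
From G3: F7=23, X9=24, P2=29, K2=36 → choose F7 (23).
From F7: K2=19, P2=36, X9=38 → choose K2 (19).
From K2: X9=26, P2=28 → choose X9 (26).
From X9: P2=5 → choose P2 (5).
NN route DC → W9 → G3 → F7 → K2 → X9 → P2 → DC costs 110.
Optimal: DC → W9 → P2 → X9 → K2 → F7 → G3 → DC costs 102 (by enumerating all 360 distinct tours).
Excess = 110 − 102 = 8.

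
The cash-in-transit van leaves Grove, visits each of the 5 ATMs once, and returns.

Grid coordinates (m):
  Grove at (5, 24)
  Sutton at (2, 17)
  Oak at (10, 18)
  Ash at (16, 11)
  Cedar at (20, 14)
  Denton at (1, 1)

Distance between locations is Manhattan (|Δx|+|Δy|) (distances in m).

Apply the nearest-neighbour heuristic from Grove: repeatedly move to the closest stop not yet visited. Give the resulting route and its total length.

At Grove the remaining stops are Sutton 10, Oak 11, Ash 24, Cedar 25, Denton 27; go to Sutton.
At Sutton the remaining stops are Oak 9, Denton 17, Ash 20, Cedar 21; go to Oak.
At Oak the remaining stops are Ash 13, Cedar 14, Denton 26; go to Ash.
At Ash the remaining stops are Cedar 7, Denton 25; go to Cedar.
At Cedar the remaining stops are Denton 32; go to Denton.
Return Denton→Grove: 27.
Total = 10 + 9 + 13 + 7 + 32 + 27 = 98.

Total distance 98 m via the nearest-neighbour route Grove → Sutton → Oak → Ash → Cedar → Denton → Grove.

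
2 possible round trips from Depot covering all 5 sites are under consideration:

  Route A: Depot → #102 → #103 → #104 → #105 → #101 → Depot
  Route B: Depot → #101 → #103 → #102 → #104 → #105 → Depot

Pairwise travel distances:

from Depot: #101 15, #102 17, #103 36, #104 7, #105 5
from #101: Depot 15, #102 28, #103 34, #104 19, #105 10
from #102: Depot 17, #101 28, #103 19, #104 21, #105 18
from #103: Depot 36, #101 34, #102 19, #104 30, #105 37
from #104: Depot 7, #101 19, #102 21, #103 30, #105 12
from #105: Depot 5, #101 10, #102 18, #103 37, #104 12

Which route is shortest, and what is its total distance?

Route A: 17 + 19 + 30 + 12 + 10 + 15 = 103
Route B: 15 + 34 + 19 + 21 + 12 + 5 = 106

Shortest is Route A, total 103.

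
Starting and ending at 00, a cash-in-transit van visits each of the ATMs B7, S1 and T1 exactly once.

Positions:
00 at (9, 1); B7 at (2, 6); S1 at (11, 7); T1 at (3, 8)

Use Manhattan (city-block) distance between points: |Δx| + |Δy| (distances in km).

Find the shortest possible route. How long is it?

There are 3 distinct closed tours to check (reversals are equivalent).
00 → B7 → S1 → T1 → 00: 12+10+9+13 = 44
00 → B7 → T1 → S1 → 00: 12+3+9+8 = 32
00 → S1 → B7 → T1 → 00: 8+10+3+13 = 34
The minimum is 32.
One optimal route: 00 → B7 → T1 → S1 → 00 (or its reverse).

32 km — the shortest possible round trip.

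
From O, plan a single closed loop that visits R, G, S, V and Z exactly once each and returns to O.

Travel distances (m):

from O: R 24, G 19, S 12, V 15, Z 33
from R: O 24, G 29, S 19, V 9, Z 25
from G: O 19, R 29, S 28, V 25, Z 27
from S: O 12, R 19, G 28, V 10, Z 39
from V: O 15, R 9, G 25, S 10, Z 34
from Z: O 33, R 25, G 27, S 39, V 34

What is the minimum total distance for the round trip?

O - R - G - S - V - Z - O: 24+29+28+10+34+33 = 158
O - R - G - S - Z - V - O: 24+29+28+39+34+15 = 169
O - R - G - V - S - Z - O: 24+29+25+10+39+33 = 160
O - R - G - V - Z - S - O: 24+29+25+34+39+12 = 163
O - R - G - Z - S - V - O: 24+29+27+39+10+15 = 144
O - R - G - Z - V - S - O: 24+29+27+34+10+12 = 136
O - R - S - G - V - Z - O: 24+19+28+25+34+33 = 163
O - R - S - G - Z - V - O: 24+19+28+27+34+15 = 147
O - R - S - V - G - Z - O: 24+19+10+25+27+33 = 138
O - R - S - V - Z - G - O: 24+19+10+34+27+19 = 133
O - R - S - Z - G - V - O: 24+19+39+27+25+15 = 149
O - R - S - Z - V - G - O: 24+19+39+34+25+19 = 160
O - R - V - G - S - Z - O: 24+9+25+28+39+33 = 158
O - R - V - G - Z - S - O: 24+9+25+27+39+12 = 136
… (46 more)
O - G - Z - R - V - S - O: 19+27+25+9+10+12 = 102  ← best
The minimum is 102.
One optimal route: O → G → Z → R → V → S → O (or its reverse).

102 m — the shortest possible round trip.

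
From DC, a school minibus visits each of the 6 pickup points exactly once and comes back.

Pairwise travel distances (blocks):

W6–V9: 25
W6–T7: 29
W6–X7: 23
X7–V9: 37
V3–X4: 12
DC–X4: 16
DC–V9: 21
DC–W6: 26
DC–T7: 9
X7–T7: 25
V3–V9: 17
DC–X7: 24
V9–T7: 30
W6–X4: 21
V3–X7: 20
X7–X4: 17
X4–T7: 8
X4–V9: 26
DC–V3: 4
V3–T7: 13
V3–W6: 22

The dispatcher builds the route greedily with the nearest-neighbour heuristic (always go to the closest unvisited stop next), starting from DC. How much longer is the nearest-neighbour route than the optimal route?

15 blocks longer than the optimal tour.

DC: V3=4, T7=9, X4=16, V9=21, X7=24, W6=26 ⇒ V3
V3: X4=12, T7=13, V9=17, X7=20, W6=22 ⇒ X4
X4: T7=8, X7=17, W6=21, V9=26 ⇒ T7
T7: X7=25, W6=29, V9=30 ⇒ X7
X7: W6=23, V9=37 ⇒ W6
W6: V9=25 ⇒ V9
NN route DC → V3 → X4 → T7 → X7 → W6 → V9 → DC costs 118.
Optimal: DC → V3 → V9 → W6 → X7 → X4 → T7 → DC costs 103 (by enumerating all 360 distinct tours).
Excess = 118 − 103 = 15.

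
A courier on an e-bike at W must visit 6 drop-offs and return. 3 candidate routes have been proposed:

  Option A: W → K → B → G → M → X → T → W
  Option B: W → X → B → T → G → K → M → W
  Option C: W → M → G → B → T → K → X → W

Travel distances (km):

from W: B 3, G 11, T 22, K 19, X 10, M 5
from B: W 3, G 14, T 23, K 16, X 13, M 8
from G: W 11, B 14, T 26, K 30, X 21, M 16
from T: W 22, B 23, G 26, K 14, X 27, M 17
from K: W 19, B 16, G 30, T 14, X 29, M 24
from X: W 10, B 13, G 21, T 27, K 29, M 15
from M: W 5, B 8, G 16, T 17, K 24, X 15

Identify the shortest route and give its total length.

Shortest is Option C, total 111 km.

Option A: 19 + 16 + 14 + 16 + 15 + 27 + 22 = 129
Option B: 10 + 13 + 23 + 26 + 30 + 24 + 5 = 131
Option C: 5 + 16 + 14 + 23 + 14 + 29 + 10 = 111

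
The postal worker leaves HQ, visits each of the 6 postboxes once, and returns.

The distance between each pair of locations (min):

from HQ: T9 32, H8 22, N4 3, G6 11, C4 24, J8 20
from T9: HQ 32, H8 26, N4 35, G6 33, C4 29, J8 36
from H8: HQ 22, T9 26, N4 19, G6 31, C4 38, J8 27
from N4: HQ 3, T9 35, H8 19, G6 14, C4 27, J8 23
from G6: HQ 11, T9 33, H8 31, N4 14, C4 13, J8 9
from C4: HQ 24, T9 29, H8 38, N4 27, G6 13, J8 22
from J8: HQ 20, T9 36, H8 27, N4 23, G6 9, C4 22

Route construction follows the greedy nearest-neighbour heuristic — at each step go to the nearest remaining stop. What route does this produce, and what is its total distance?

Total distance 125 min via the nearest-neighbour route HQ → N4 → G6 → J8 → C4 → T9 → H8 → HQ.

At HQ the remaining stops are N4 3, G6 11, J8 20, H8 22, C4 24, T9 32; go to N4.
At N4 the remaining stops are G6 14, H8 19, J8 23, C4 27, T9 35; go to G6.
At G6 the remaining stops are J8 9, C4 13, H8 31, T9 33; go to J8.
At J8 the remaining stops are C4 22, H8 27, T9 36; go to C4.
At C4 the remaining stops are T9 29, H8 38; go to T9.
At T9 the remaining stops are H8 26; go to H8.
Return H8→HQ: 22.
Total = 3 + 14 + 9 + 22 + 29 + 26 + 22 = 125.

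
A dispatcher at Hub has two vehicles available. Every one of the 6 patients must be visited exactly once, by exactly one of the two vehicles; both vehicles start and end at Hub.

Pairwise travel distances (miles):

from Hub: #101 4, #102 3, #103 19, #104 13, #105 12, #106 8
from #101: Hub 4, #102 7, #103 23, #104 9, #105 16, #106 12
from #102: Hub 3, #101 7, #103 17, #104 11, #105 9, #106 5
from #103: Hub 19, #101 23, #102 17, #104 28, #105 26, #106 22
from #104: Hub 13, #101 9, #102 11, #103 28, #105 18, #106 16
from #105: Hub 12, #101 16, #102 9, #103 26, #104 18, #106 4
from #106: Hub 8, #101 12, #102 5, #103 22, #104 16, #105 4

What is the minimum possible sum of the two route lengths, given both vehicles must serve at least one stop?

81 miles — the smallest possible combined total.

Try each way of splitting the stops between the two vehicles (each non-empty) and, for each split, find the best tour for each vehicle:
  {#101} + {#102, #103, #104, #105, #106}: 8 + 76 = 84
  {#102} + {#101, #103, #104, #105, #106}: 6 + 76 = 82
  {#101, #102} + {#103, #104, #105, #106}: 14 + 76 = 90
  {#103} + {#101, #102, #104, #105, #106}: 38 + 43 = 81
  {#101, #103} + {#102, #104, #105, #106}: 46 + 43 = 89
  {#102, #103} + {#101, #104, #105, #106}: 39 + 43 = 82
  … (31 splits in total)
Best: vehicle 1 Hub → #103 → Hub = 38; vehicle 2 Hub → #101 → #104 → #105 → #106 → #102 → Hub = 43; combined 81.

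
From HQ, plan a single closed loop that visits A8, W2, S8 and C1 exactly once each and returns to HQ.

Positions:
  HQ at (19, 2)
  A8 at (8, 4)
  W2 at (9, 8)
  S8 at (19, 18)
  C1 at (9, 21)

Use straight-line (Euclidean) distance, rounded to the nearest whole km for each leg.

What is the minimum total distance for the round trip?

Shortest round trip = 54 km.

There are 12 distinct closed tours to check (reversals are equivalent).
HQ - A8 - W2 - S8 - C1 - HQ: 11+4+14+10+21 = 60
HQ - A8 - W2 - C1 - S8 - HQ: 11+4+13+10+16 = 54
HQ - A8 - S8 - W2 - C1 - HQ: 11+18+14+13+21 = 77
HQ - A8 - S8 - C1 - W2 - HQ: 11+18+10+13+12 = 64
HQ - A8 - C1 - W2 - S8 - HQ: 11+17+13+14+16 = 71
HQ - A8 - C1 - S8 - W2 - HQ: 11+17+10+14+12 = 64
HQ - W2 - A8 - S8 - C1 - HQ: 12+4+18+10+21 = 65
HQ - W2 - A8 - C1 - S8 - HQ: 12+4+17+10+16 = 59
HQ - W2 - S8 - A8 - C1 - HQ: 12+14+18+17+21 = 82
HQ - W2 - C1 - A8 - S8 - HQ: 12+13+17+18+16 = 76
HQ - S8 - A8 - W2 - C1 - HQ: 16+18+4+13+21 = 72
HQ - S8 - W2 - A8 - C1 - HQ: 16+14+4+17+21 = 72
The minimum is 54.
One optimal route: HQ → A8 → W2 → C1 → S8 → HQ (or its reverse).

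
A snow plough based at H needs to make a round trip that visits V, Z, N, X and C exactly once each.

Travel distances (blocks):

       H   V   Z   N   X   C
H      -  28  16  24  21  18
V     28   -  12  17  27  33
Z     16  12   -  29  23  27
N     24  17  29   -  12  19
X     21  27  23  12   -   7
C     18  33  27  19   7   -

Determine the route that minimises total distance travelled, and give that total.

With 5 stops there are 5!/2 = 60 distinct round trips (a route and its reverse cost the same).
H - V - Z - N - X - C - H: 28+12+29+12+7+18 = 106
H - V - Z - N - C - X - H: 28+12+29+19+7+21 = 116
H - V - Z - X - N - C - H: 28+12+23+12+19+18 = 112
H - V - Z - X - C - N - H: 28+12+23+7+19+24 = 113
H - V - Z - C - N - X - H: 28+12+27+19+12+21 = 119
H - V - Z - C - X - N - H: 28+12+27+7+12+24 = 110
H - V - N - Z - X - C - H: 28+17+29+23+7+18 = 122
H - V - N - Z - C - X - H: 28+17+29+27+7+21 = 129
H - V - N - X - Z - C - H: 28+17+12+23+27+18 = 125
H - V - N - X - C - Z - H: 28+17+12+7+27+16 = 107
H - V - N - C - Z - X - H: 28+17+19+27+23+21 = 135
H - V - N - C - X - Z - H: 28+17+19+7+23+16 = 110
H - V - X - Z - N - C - H: 28+27+23+29+19+18 = 144
H - V - X - Z - C - N - H: 28+27+23+27+19+24 = 148
… (46 more)
H - Z - V - N - X - C - H: 16+12+17+12+7+18 = 82  ← best
The minimum is 82.
One optimal route: H → Z → V → N → X → C → H (or its reverse).

82 blocks — the shortest possible round trip.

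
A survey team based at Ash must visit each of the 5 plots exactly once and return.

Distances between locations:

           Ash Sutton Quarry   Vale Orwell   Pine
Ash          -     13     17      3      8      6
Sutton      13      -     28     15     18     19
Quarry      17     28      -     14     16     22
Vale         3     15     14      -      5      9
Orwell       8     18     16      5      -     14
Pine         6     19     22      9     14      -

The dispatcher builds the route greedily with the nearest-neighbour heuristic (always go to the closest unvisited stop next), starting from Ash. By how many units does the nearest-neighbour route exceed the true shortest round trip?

10 longer than the optimal tour.

From Ash: Vale=3, Pine=6, Orwell=8, Sutton=13, Quarry=17 → choose Vale (3).
From Vale: Orwell=5, Pine=9, Quarry=14, Sutton=15 → choose Orwell (5).
From Orwell: Pine=14, Quarry=16, Sutton=18 → choose Pine (14).
From Pine: Sutton=19, Quarry=22 → choose Sutton (19).
From Sutton: Quarry=28 → choose Quarry (28).
NN route Ash → Vale → Orwell → Pine → Sutton → Quarry → Ash costs 86.
Optimal: Ash → Sutton → Orwell → Quarry → Vale → Pine → Ash costs 76 (by enumerating all 60 distinct tours).
Excess = 86 − 76 = 10.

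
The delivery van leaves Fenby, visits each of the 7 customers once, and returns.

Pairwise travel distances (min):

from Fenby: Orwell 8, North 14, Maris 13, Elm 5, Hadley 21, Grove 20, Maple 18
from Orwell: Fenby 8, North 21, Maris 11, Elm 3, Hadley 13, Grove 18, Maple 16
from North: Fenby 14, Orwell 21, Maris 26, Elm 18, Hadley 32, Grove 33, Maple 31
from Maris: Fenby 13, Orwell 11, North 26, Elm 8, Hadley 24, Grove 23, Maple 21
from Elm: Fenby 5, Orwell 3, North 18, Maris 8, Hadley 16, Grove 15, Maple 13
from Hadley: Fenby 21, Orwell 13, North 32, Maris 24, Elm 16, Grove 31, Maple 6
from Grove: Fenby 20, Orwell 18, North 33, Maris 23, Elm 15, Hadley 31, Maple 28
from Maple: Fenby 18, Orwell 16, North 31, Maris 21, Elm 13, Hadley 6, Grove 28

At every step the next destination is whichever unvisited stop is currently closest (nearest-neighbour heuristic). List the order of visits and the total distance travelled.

From Fenby: distances to unvisited — Elm=5, Orwell=8, Maris=13, North=14, Maple=18, Grove=20, Hadley=21. Nearest is Elm (5).
From Elm: distances to unvisited — Orwell=3, Maris=8, Maple=13, Grove=15, Hadley=16, North=18. Nearest is Orwell (3).
From Orwell: distances to unvisited — Maris=11, Hadley=13, Maple=16, Grove=18, North=21. Nearest is Maris (11).
From Maris: distances to unvisited — Maple=21, Grove=23, Hadley=24, North=26. Nearest is Maple (21).
From Maple: distances to unvisited — Hadley=6, Grove=28, North=31. Nearest is Hadley (6).
From Hadley: distances to unvisited — Grove=31, North=32. Nearest is Grove (31).
From Grove: distances to unvisited — North=33. Nearest is North (33).
Return North→Fenby: 14.
Total = 5 + 3 + 11 + 21 + 6 + 31 + 33 + 14 = 124.

124 min along Fenby → Elm → Orwell → Maris → Maple → Hadley → Grove → North → Fenby.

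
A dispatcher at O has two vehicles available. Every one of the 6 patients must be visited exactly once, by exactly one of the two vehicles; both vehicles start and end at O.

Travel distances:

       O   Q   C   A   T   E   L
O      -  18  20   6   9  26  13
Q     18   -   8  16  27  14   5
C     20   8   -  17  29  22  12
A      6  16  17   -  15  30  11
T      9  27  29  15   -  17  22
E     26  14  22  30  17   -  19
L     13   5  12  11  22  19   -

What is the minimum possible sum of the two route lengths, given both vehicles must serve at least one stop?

Try each way of splitting the stops between the two vehicles (each non-empty) and, for each split, find the best tour for each vehicle:
  {Q} + {C, A, T, E, L}: 36 + 77 = 113
  {C} + {Q, A, T, E, L}: 40 + 62 = 102
  {Q, C} + {A, T, E, L}: 46 + 62 = 108
  {A} + {Q, C, T, E, L}: 12 + 73 = 85
  {Q, A} + {C, T, E, L}: 40 + 73 = 113
  {C, A} + {Q, T, E, L}: 43 + 58 = 101
  … (31 splits in total)
Best: vehicle 1 O → A → O = 12; vehicle 2 O → T → E → Q → C → L → O = 73; combined 85.

85 — the smallest possible combined total.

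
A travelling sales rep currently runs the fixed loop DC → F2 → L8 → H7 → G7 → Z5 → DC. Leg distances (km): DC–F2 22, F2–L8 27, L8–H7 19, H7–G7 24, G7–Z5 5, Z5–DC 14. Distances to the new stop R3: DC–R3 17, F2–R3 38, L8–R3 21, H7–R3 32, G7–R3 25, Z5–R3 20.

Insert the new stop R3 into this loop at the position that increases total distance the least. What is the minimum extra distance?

Minimum extra distance: 23 km, inserting R3 between Z5 and DC.

Insertion cost between consecutive stops i–j is d(i,R3) + d(R3,j) − d(i,j):
  between DC and F2: 17 + 38 − 22 = 33
  between F2 and L8: 38 + 21 − 27 = 32
  between L8 and H7: 21 + 32 − 19 = 34
  between H7 and G7: 32 + 25 − 24 = 33
  between G7 and Z5: 25 + 20 − 5 = 40
  between Z5 and DC: 20 + 17 − 14 = 23
Cheapest insertion is between Z5 and DC, adding 23.
New total = 111 + 23 = 134.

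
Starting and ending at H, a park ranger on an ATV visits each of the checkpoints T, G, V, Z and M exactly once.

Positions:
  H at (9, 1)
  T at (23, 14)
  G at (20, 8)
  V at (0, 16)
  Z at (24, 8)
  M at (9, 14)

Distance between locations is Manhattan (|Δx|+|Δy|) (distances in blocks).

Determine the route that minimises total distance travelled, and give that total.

Minimum total distance: 78 blocks.

H → T → G → V → Z → M → H: 27+9+28+32+21+13 = 130
H → T → G → V → M → Z → H: 27+9+28+11+21+22 = 118
H → T → G → Z → V → M → H: 27+9+4+32+11+13 = 96
H → T → G → Z → M → V → H: 27+9+4+21+11+24 = 96
H → T → G → M → V → Z → H: 27+9+17+11+32+22 = 118
H → T → G → M → Z → V → H: 27+9+17+21+32+24 = 130
H → T → V → G → Z → M → H: 27+25+28+4+21+13 = 118
H → T → V → G → M → Z → H: 27+25+28+17+21+22 = 140
H → T → V → Z → G → M → H: 27+25+32+4+17+13 = 118
H → T → V → Z → M → G → H: 27+25+32+21+17+18 = 140
H → T → V → M → G → Z → H: 27+25+11+17+4+22 = 106
H → T → V → M → Z → G → H: 27+25+11+21+4+18 = 106
H → T → Z → G → V → M → H: 27+7+4+28+11+13 = 90
H → T → Z → G → M → V → H: 27+7+4+17+11+24 = 90
… (46 more)
H → G → Z → T → V → M → H: 18+4+7+25+11+13 = 78  ← best
The minimum is 78.
One optimal route: H → G → Z → T → V → M → H (or its reverse).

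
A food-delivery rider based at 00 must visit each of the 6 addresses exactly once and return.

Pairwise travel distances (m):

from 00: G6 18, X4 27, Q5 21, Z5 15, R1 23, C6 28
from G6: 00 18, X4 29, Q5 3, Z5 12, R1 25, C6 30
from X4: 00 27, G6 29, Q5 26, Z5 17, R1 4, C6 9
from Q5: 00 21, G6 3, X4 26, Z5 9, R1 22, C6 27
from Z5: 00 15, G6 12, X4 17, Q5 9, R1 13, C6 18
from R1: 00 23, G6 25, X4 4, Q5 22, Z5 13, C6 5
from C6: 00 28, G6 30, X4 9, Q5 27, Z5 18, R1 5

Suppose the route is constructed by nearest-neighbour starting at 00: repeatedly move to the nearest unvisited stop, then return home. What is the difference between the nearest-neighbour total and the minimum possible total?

00: Z5=15, G6=18, Q5=21, R1=23, X4=27, C6=28 ⇒ Z5
Z5: Q5=9, G6=12, R1=13, X4=17, C6=18 ⇒ Q5
Q5: G6=3, R1=22, X4=26, C6=27 ⇒ G6
G6: R1=25, X4=29, C6=30 ⇒ R1
R1: X4=4, C6=5 ⇒ X4
X4: C6=9 ⇒ C6
NN route 00 → Z5 → Q5 → G6 → R1 → X4 → C6 → 00 costs 93.
Optimal: 00 → G6 → Q5 → Z5 → X4 → R1 → C6 → 00 costs 84 (by enumerating all 360 distinct tours).
Excess = 93 − 84 = 9.

9 m longer than the optimal tour.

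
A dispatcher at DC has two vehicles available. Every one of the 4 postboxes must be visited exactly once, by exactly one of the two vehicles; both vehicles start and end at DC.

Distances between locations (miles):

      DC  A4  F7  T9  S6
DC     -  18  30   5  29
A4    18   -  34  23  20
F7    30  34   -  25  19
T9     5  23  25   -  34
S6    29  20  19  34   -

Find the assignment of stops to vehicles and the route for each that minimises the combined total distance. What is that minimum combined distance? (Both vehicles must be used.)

Minimum combined distance: 97 miles.

Check every non-empty split of the stops between the two vehicles; for each half take its own optimal tour:
  {A4} + {F7, T9, S6}: 36 + 78 = 114
  {F7} + {A4, T9, S6}: 60 + 77 = 137
  {A4, F7} + {T9, S6}: 82 + 68 = 150
  {T9} + {A4, F7, S6}: 10 + 87 = 97
  {A4, T9} + {F7, S6}: 46 + 78 = 124
  {F7, T9} + {A4, S6}: 60 + 67 = 127
  … (7 splits in total)
Best: vehicle 1 DC → T9 → DC = 10; vehicle 2 DC → A4 → S6 → F7 → DC = 87; combined 97.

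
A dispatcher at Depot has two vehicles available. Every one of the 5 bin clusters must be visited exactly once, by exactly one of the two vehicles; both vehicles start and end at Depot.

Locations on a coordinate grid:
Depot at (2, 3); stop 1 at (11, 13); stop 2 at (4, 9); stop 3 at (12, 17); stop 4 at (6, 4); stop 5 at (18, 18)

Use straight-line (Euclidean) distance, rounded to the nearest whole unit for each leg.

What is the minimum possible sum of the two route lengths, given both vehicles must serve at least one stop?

Minimum combined distance: 53.

Check every non-empty split of the stops between the two vehicles; for each half take its own optimal tour:
  {stop 1} + {stop 2, stop 3, stop 4, stop 5}: 26 + 45 = 71
  {stop 2} + {stop 1, stop 3, stop 4, stop 5}: 12 + 45 = 57
  {stop 1, stop 2} + {stop 3, stop 4, stop 5}: 27 + 45 = 72
  {stop 3} + {stop 1, stop 2, stop 4, stop 5}: 34 + 45 = 79
  {stop 1, stop 3} + {stop 2, stop 4, stop 5}: 34 + 45 = 79
  {stop 2, stop 3} + {stop 1, stop 4, stop 5}: 34 + 44 = 78
  … (15 splits in total)
  {stop 4} + {stop 1, stop 2, stop 3, stop 5}: 8 + 45 = 53  ← best
Best: vehicle 1 Depot → stop 4 → Depot = 8; vehicle 2 Depot → stop 1 → stop 5 → stop 3 → stop 2 → Depot = 45; combined 53.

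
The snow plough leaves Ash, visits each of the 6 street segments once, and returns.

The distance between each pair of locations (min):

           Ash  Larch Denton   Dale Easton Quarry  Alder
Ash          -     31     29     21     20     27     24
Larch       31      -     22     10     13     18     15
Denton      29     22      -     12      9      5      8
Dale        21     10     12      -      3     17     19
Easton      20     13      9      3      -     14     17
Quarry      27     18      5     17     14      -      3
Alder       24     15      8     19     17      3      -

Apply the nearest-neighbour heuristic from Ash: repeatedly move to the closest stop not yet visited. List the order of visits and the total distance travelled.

Nearest-neighbour total = 85 min; route Ash → Easton → Dale → Larch → Alder → Quarry → Denton → Ash.

Ash → [Easton:20 / Dale:21 / Alder:24 / Quarry:27 / Denton:29 / Larch:31] → Easton (20)
Easton → [Dale:3 / Denton:9 / Larch:13 / Quarry:14 / Alder:17] → Dale (3)
Dale → [Larch:10 / Denton:12 / Quarry:17 / Alder:19] → Larch (10)
Larch → [Alder:15 / Quarry:18 / Denton:22] → Alder (15)
Alder → [Quarry:3 / Denton:8] → Quarry (3)
Quarry → [Denton:5] → Denton (5)
Return Denton→Ash: 29.
Total = 20 + 3 + 10 + 15 + 3 + 5 + 29 = 85.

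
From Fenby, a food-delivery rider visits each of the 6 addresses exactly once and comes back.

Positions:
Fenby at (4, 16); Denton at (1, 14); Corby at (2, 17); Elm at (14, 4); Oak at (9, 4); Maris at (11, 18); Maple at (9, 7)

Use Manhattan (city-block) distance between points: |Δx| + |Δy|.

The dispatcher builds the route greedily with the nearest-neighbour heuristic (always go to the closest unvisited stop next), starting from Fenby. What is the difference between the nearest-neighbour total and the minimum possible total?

The nearest-neighbour route is 8 longer than optimal.

From Fenby: Corby=3, Denton=5, Maris=9, Maple=14, Oak=17, Elm=22 → choose Corby (3).
From Corby: Denton=4, Maris=10, Maple=17, Oak=20, Elm=25 → choose Denton (4).
From Denton: Maris=14, Maple=15, Oak=18, Elm=23 → choose Maris (14).
From Maris: Maple=13, Oak=16, Elm=17 → choose Maple (13).
From Maple: Oak=3, Elm=8 → choose Oak (3).
From Oak: Elm=5 → choose Elm (5).
NN route Fenby → Corby → Denton → Maris → Maple → Oak → Elm → Fenby costs 64.
Optimal: Fenby → Corby → Denton → Maple → Oak → Elm → Maris → Fenby costs 56 (by enumerating all 360 distinct tours).
Excess = 64 − 56 = 8.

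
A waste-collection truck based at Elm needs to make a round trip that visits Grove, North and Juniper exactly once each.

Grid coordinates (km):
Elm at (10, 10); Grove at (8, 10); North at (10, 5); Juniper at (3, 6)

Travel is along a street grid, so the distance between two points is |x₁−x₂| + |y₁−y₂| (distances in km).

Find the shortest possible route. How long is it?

Elm - Grove - North - Juniper - Elm: 2+7+8+11 = 28
Elm - Grove - Juniper - North - Elm: 2+9+8+5 = 24
Elm - North - Grove - Juniper - Elm: 5+7+9+11 = 32
The minimum is 24.
One optimal route: Elm → Grove → Juniper → North → Elm (or its reverse).

24 km — the shortest possible round trip.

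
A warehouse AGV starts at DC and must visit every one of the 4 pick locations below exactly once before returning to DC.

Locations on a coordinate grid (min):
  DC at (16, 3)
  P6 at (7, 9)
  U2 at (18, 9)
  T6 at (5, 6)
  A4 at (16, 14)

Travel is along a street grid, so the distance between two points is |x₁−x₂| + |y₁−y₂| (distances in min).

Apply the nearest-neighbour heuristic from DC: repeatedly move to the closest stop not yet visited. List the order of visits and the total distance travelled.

48 min along DC → U2 → A4 → P6 → T6 → DC.

From DC: distances to unvisited — U2=8, A4=11, T6=14, P6=15. Nearest is U2 (8).
From U2: distances to unvisited — A4=7, P6=11, T6=16. Nearest is A4 (7).
From A4: distances to unvisited — P6=14, T6=19. Nearest is P6 (14).
From P6: distances to unvisited — T6=5. Nearest is T6 (5).
Return T6→DC: 14.
Total = 8 + 7 + 14 + 5 + 14 = 48.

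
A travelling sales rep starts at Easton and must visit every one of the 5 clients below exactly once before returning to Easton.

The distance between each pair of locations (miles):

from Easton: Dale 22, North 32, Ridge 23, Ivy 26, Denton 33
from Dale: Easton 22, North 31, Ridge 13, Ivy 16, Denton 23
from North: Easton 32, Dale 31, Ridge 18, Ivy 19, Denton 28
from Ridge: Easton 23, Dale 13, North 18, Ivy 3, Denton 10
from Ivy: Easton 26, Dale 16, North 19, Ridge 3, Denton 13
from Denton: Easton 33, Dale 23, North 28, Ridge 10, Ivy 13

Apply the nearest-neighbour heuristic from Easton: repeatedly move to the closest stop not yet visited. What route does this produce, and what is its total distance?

Nearest-neighbour total = 111 miles; route Easton → Dale → Ridge → Ivy → Denton → North → Easton.

Easton → [Dale:22 / Ridge:23 / Ivy:26 / North:32 / Denton:33] → Dale (22)
Dale → [Ridge:13 / Ivy:16 / Denton:23 / North:31] → Ridge (13)
Ridge → [Ivy:3 / Denton:10 / North:18] → Ivy (3)
Ivy → [Denton:13 / North:19] → Denton (13)
Denton → [North:28] → North (28)
Return North→Easton: 32.
Total = 22 + 13 + 3 + 13 + 28 + 32 = 111.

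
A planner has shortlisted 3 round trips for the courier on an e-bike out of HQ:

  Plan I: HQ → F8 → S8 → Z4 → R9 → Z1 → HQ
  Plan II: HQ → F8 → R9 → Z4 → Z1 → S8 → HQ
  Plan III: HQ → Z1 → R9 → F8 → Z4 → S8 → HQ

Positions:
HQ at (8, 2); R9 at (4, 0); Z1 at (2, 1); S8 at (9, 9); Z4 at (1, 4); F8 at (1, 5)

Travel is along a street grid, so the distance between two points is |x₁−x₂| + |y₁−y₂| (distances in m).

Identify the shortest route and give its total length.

Shortest is Plan III, total 40 m.

Plan I: 10 + 12 + 13 + 7 + 3 + 7 = 52
Plan II: 10 + 8 + 7 + 4 + 15 + 8 = 52
Plan III: 7 + 3 + 8 + 1 + 13 + 8 = 40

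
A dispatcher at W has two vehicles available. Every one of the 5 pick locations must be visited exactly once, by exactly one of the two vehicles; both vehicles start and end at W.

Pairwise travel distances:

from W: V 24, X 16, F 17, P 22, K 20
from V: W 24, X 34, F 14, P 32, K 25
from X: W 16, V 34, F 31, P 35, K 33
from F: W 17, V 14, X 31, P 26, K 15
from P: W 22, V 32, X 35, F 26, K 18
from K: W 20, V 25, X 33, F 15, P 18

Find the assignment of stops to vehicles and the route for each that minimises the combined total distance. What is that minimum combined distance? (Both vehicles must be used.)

There are 2^4 − 1 = 15 ways to divide the 5 stops into two non-empty groups. For each, the best each vehicle can do is its own shortest tour through its group:
  {V} + {X, F, P, K}: 48 + 101 = 149
  {X} + {V, F, P, K}: 32 + 93 = 125
  {V, X} + {F, P, K}: 74 + 72 = 146
  {F} + {V, X, P, K}: 34 + 115 = 149
  {V, F} + {X, P, K}: 55 + 89 = 144
  {X, F} + {V, P, K}: 64 + 89 = 153
  … (15 splits in total)
Best: vehicle 1 W → X → W = 32; vehicle 2 W → V → F → K → P → W = 93; combined 125.

Minimum combined distance: 125.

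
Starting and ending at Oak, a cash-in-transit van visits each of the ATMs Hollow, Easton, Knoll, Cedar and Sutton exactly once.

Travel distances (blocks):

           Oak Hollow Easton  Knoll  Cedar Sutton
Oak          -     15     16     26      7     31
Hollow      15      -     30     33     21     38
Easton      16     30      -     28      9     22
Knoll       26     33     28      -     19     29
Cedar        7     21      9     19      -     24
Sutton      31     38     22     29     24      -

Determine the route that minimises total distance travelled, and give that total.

Minimum total distance: 115 blocks.

There are 60 distinct closed tours to check (reversals are equivalent).
Oak→Hollow→Easton→Knoll→Cedar→Sutton→Oak: 15+30+28+19+24+31 = 147
Oak→Hollow→Easton→Knoll→Sutton→Cedar→Oak: 15+30+28+29+24+7 = 133
Oak→Hollow→Easton→Cedar→Knoll→Sutton→Oak: 15+30+9+19+29+31 = 133
Oak→Hollow→Easton→Cedar→Sutton→Knoll→Oak: 15+30+9+24+29+26 = 133
Oak→Hollow→Easton→Sutton→Knoll→Cedar→Oak: 15+30+22+29+19+7 = 122
Oak→Hollow→Easton→Sutton→Cedar→Knoll→Oak: 15+30+22+24+19+26 = 136
Oak→Hollow→Knoll→Easton→Cedar→Sutton→Oak: 15+33+28+9+24+31 = 140
Oak→Hollow→Knoll→Easton→Sutton→Cedar→Oak: 15+33+28+22+24+7 = 129
Oak→Hollow→Knoll→Cedar→Easton→Sutton→Oak: 15+33+19+9+22+31 = 129
Oak→Hollow→Knoll→Cedar→Sutton→Easton→Oak: 15+33+19+24+22+16 = 129
Oak→Hollow→Knoll→Sutton→Easton→Cedar→Oak: 15+33+29+22+9+7 = 115
Oak→Hollow→Knoll→Sutton→Cedar→Easton→Oak: 15+33+29+24+9+16 = 126
Oak→Hollow→Cedar→Easton→Knoll→Sutton→Oak: 15+21+9+28+29+31 = 133
Oak→Hollow→Cedar→Easton→Sutton→Knoll→Oak: 15+21+9+22+29+26 = 122
… (46 more)
The minimum is 115.
One optimal route: Oak → Hollow → Knoll → Sutton → Easton → Cedar → Oak (or its reverse).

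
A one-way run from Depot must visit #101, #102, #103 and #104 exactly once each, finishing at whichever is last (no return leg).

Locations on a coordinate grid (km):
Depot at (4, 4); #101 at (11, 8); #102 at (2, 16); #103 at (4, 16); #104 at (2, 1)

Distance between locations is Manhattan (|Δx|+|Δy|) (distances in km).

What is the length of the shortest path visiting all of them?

Shortest open route: 37 km.

There are 4! = 24 possible orderings.
Depot → #101 → #102 → #103 → #104: 11+17+2+17 = 47
Depot → #101 → #102 → #104 → #103: 11+17+15+17 = 60
Depot → #101 → #103 → #102 → #104: 11+15+2+15 = 43
Depot → #101 → #103 → #104 → #102: 11+15+17+15 = 58
Depot → #101 → #104 → #102 → #103: 11+16+15+2 = 44
Depot → #101 → #104 → #103 → #102: 11+16+17+2 = 46
Depot → #102 → #101 → #103 → #104: 14+17+15+17 = 63
Depot → #102 → #101 → #104 → #103: 14+17+16+17 = 64
Depot → #102 → #103 → #101 → #104: 14+2+15+16 = 47
Depot → #102 → #103 → #104 → #101: 14+2+17+16 = 49
Depot → #102 → #104 → #101 → #103: 14+15+16+15 = 60
Depot → #102 → #104 → #103 → #101: 14+15+17+15 = 61
Depot → #103 → #101 → #102 → #104: 12+15+17+15 = 59
Depot → #103 → #101 → #104 → #102: 12+15+16+15 = 58
… (10 more)
Depot → #104 → #102 → #103 → #101: 5+15+2+15 = 37  ← best
The minimum is 37.
One shortest path: Depot → #104 → #102 → #103 → #101.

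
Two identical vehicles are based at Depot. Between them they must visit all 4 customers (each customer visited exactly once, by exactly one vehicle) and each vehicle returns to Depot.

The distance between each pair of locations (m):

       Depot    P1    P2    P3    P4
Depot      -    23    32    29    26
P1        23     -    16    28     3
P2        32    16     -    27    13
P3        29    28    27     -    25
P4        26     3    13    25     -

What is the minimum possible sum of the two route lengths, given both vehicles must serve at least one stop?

Minimum combined distance: 129 m.

There are 2^3 − 1 = 7 ways to divide the 4 stops into two non-empty groups. For each, the best each vehicle can do is its own shortest tour through its group:
  {P1} + {P2, P3, P4}: 46 + 95 = 141
  {P2} + {P1, P3, P4}: 64 + 80 = 144
  {P1, P2} + {P3, P4}: 71 + 80 = 151
  {P3} + {P1, P2, P4}: 58 + 71 = 129
  {P1, P3} + {P2, P4}: 80 + 71 = 151
  {P2, P3} + {P1, P4}: 88 + 52 = 140
  … (7 splits in total)
Best: vehicle 1 Depot → P3 → Depot = 58; vehicle 2 Depot → P1 → P4 → P2 → Depot = 71; combined 129.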